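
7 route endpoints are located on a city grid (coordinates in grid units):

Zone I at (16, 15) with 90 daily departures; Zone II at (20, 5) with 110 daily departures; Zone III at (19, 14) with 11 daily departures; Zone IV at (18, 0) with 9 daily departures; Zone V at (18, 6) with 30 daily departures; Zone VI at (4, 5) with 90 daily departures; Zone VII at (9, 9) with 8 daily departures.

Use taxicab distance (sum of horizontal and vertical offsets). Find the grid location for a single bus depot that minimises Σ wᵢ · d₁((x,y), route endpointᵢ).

Manhattan distance separates: Σwᵢ(|x−xᵢ|+|y−yᵢ|) = Σwᵢ|x−xᵢ| + Σwᵢ|y−yᵢ|, so x and y are optimised independently as 1-D weighted medians.
Total weight W = 348; half = 174.
x-coordinate, sorted with cumulative weight:
  x=4 (Zone VI, w=90) cum 90
  x=9 (Zone VII, w=8) cum 98
  x=16 (Zone I, w=90) cum 188  ← median
  x=18 (Zone IV, w=9) cum 197
  x=18 (Zone V, w=30) cum 227
  x=19 (Zone III, w=11) cum 238
  x=20 (Zone II, w=110) cum 348
⇒ x* = 16
y-coordinate, sorted with cumulative weight:
  y=0 (Zone IV, w=9) cum 9
  y=5 (Zone II, w=110) cum 119
  y=5 (Zone VI, w=90) cum 209  ← median
  y=6 (Zone V, w=30) cum 239
  y=9 (Zone VII, w=8) cum 247
  y=14 (Zone III, w=11) cum 258
  y=15 (Zone I, w=90) cum 348
⇒ y* = 5

(16, 5)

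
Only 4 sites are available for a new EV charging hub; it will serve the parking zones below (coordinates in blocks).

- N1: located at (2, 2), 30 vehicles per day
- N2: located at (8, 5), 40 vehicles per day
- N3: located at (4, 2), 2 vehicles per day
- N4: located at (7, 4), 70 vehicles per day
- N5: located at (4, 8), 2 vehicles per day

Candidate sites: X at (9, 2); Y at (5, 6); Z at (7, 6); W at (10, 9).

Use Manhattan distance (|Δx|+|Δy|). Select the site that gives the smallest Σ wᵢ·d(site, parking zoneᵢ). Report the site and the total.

Z, total 514 blocks

Total weighted distance at each candidate:
  X (9, 2): total = 682
  Y (5, 6): total = 666
  Z (7, 6): total = 514
  W (10, 9): total = 1290
Minimum is at Z with total 514 blocks.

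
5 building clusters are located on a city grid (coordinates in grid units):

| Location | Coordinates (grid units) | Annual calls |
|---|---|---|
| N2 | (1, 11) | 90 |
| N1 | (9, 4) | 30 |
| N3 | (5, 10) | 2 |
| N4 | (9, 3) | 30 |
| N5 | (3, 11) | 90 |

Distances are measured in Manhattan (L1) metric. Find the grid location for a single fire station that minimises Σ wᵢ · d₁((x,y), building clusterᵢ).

(3, 11)

Manhattan distance separates: Σwᵢ(|x−xᵢ|+|y−yᵢ|) = Σwᵢ|x−xᵢ| + Σwᵢ|y−yᵢ|, so x and y are optimised independently as 1-D weighted medians.
Total weight W = 242; half = 121.
x-coordinate, sorted with cumulative weight:
  x=1 (N2, w=90) cum 90
  x=3 (N5, w=90) cum 180  ← median
  x=5 (N3, w=2) cum 182
  x=9 (N1, w=30) cum 212
  x=9 (N4, w=30) cum 242
⇒ x* = 3
y-coordinate, sorted with cumulative weight:
  y=3 (N4, w=30) cum 30
  y=4 (N1, w=30) cum 60
  y=10 (N3, w=2) cum 62
  y=11 (N2, w=90) cum 152  ← median
  y=11 (N5, w=90) cum 242
⇒ y* = 11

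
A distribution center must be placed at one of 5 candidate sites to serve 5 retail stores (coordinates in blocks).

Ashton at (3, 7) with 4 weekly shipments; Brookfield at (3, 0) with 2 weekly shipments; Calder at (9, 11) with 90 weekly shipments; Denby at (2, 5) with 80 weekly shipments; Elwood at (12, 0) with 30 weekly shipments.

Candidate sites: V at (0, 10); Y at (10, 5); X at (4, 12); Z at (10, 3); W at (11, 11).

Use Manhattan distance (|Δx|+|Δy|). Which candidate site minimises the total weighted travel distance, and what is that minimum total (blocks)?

Total weighted distance at each candidate:
  V (0, 10): total = 2170
  Y (10, 5): total = 1540
  X (4, 12): total = 1910
  Z (10, 3): total = 1824
  W (11, 11): total = 1826
Minimum is at Y with total 1540 blocks.

Y, total 1540 blocks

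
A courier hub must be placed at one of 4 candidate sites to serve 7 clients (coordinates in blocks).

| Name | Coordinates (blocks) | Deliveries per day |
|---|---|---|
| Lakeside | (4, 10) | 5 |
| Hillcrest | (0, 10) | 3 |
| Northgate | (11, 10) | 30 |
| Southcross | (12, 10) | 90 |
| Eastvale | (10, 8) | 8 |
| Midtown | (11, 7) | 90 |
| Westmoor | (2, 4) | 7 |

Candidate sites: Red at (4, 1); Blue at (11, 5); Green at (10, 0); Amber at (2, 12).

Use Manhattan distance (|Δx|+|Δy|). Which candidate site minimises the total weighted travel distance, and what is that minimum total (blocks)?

Blue, total 1080 blocks

Total weighted distance at each candidate:
  Red (4, 1): total = 3403
  Blue (11, 5): total = 1080
  Green (10, 0): total = 2418
  Amber (2, 12): total = 2854
Minimum is at Blue with total 1080 blocks.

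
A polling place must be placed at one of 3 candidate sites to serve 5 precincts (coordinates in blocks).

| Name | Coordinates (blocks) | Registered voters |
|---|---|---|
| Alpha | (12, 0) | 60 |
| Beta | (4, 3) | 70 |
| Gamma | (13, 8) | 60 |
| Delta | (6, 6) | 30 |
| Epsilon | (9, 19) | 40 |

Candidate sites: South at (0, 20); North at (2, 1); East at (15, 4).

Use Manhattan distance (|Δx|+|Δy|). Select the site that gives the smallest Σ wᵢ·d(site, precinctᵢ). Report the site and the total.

Total weighted distance at each candidate:
  South (0, 20): total = 5890
  North (2, 1): total = 3290
  East (15, 4): total = 2790
Minimum is at East with total 2790 blocks.

East, total 2790 blocks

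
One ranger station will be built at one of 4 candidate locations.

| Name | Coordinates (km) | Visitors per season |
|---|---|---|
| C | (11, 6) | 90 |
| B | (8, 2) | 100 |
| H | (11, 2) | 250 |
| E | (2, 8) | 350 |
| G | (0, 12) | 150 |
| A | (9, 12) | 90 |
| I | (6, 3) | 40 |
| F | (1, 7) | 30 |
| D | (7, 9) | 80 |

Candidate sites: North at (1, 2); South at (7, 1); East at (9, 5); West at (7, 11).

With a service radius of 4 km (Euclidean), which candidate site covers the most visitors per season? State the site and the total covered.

Coverage radius r = 4 km; a point is covered iff (Δx)²+(Δy)² ≤ 4² = 16.
  North (1, 2): covers {none} → 0
  South (7, 1): covers {B, I} → 140
  East (9, 5): covers {C, B, H, I} → 480
  West (7, 11): covers {A, D} → 170
Maximum coverage at East: 480 visitors per season.

East, covering 480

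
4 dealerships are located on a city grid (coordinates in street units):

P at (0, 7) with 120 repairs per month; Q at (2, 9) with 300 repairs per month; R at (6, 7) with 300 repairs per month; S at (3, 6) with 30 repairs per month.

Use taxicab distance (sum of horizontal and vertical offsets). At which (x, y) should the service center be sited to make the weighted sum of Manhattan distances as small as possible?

(2, 7)

Manhattan distance separates: Σwᵢ(|x−xᵢ|+|y−yᵢ|) = Σwᵢ|x−xᵢ| + Σwᵢ|y−yᵢ|, so x and y are optimised independently as 1-D weighted medians.
Total weight W = 750; half = 375.
x-coordinate, sorted with cumulative weight:
  x=0 (P, w=120) cum 120
  x=2 (Q, w=300) cum 420  ← median
  x=3 (S, w=30) cum 450
  x=6 (R, w=300) cum 750
⇒ x* = 2
y-coordinate, sorted with cumulative weight:
  y=6 (S, w=30) cum 30
  y=7 (P, w=120) cum 150
  y=7 (R, w=300) cum 450  ← median
  y=9 (Q, w=300) cum 750
⇒ y* = 7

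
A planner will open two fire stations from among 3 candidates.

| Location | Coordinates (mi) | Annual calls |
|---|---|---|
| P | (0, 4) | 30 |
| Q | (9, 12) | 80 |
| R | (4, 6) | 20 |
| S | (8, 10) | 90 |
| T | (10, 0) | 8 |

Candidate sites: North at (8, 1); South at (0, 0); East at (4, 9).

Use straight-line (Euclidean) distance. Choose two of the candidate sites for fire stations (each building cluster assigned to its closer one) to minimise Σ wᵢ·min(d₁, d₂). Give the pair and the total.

Evaluate every pair (each demand assigned to the nearer of the two):
  {South, East}: total = 1097.6
  {North, East}: total = 1107.5
  {North, South}: total = 1959.6
Best pair: {South, East} with total 1097.6.

{South, East}, total 1097.6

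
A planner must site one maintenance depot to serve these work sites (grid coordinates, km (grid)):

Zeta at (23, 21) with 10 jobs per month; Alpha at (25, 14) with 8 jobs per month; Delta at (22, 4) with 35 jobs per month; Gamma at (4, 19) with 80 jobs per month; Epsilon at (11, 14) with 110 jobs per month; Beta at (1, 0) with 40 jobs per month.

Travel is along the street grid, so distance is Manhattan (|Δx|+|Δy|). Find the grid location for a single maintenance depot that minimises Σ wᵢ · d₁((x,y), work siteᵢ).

(11, 14)

Manhattan distance separates: Σwᵢ(|x−xᵢ|+|y−yᵢ|) = Σwᵢ|x−xᵢ| + Σwᵢ|y−yᵢ|, so x and y are optimised independently as 1-D weighted medians.
Total weight W = 283; half = 141.5.
x-coordinate, sorted with cumulative weight:
  x=1 (Beta, w=40) cum 40
  x=4 (Gamma, w=80) cum 120
  x=11 (Epsilon, w=110) cum 230  ← median
  x=22 (Delta, w=35) cum 265
  x=23 (Zeta, w=10) cum 275
  x=25 (Alpha, w=8) cum 283
⇒ x* = 11
y-coordinate, sorted with cumulative weight:
  y=0 (Beta, w=40) cum 40
  y=4 (Delta, w=35) cum 75
  y=14 (Alpha, w=8) cum 83
  y=14 (Epsilon, w=110) cum 193  ← median
  y=19 (Gamma, w=80) cum 273
  y=21 (Zeta, w=10) cum 283
⇒ y* = 14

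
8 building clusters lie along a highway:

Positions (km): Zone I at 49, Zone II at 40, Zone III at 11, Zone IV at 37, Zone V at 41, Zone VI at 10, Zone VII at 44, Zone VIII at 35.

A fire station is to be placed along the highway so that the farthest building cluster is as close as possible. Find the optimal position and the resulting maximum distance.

location 29.5, max distance 19.5

The 1-center on a line is the midpoint of the two extreme points: leftmost at 10, rightmost at 49.
Optimal location = (10 + 49)/2 = 29.5; maximum distance = (49 − 10)/2 = 19.5.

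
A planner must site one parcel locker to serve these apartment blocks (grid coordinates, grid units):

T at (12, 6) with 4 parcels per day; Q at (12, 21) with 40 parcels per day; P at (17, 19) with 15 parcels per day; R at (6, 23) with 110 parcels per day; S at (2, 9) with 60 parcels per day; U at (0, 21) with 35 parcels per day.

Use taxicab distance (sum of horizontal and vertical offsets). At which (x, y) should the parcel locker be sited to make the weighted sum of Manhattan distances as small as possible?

(6, 21)

Manhattan distance separates: Σwᵢ(|x−xᵢ|+|y−yᵢ|) = Σwᵢ|x−xᵢ| + Σwᵢ|y−yᵢ|, so x and y are optimised independently as 1-D weighted medians.
Total weight W = 264; half = 132.
x-coordinate, sorted with cumulative weight:
  x=0 (U, w=35) cum 35
  x=2 (S, w=60) cum 95
  x=6 (R, w=110) cum 205  ← median
  x=12 (T, w=4) cum 209
  x=12 (Q, w=40) cum 249
  x=17 (P, w=15) cum 264
⇒ x* = 6
y-coordinate, sorted with cumulative weight:
  y=6 (T, w=4) cum 4
  y=9 (S, w=60) cum 64
  y=19 (P, w=15) cum 79
  y=21 (Q, w=40) cum 119
  y=21 (U, w=35) cum 154  ← median
  y=23 (R, w=110) cum 264
⇒ y* = 21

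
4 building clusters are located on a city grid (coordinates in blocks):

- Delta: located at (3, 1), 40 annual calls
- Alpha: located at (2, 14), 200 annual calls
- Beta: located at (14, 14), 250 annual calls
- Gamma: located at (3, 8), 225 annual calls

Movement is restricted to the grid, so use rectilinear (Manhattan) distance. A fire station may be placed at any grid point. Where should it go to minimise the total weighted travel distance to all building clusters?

Manhattan distance separates: Σwᵢ(|x−xᵢ|+|y−yᵢ|) = Σwᵢ|x−xᵢ| + Σwᵢ|y−yᵢ|, so x and y are optimised independently as 1-D weighted medians.
Total weight W = 715; half = 357.5.
x-coordinate, sorted with cumulative weight:
  x=2 (Alpha, w=200) cum 200
  x=3 (Delta, w=40) cum 240
  x=3 (Gamma, w=225) cum 465  ← median
  x=14 (Beta, w=250) cum 715
⇒ x* = 3
y-coordinate, sorted with cumulative weight:
  y=1 (Delta, w=40) cum 40
  y=8 (Gamma, w=225) cum 265
  y=14 (Alpha, w=200) cum 465  ← median
  y=14 (Beta, w=250) cum 715
⇒ y* = 14

(3, 14)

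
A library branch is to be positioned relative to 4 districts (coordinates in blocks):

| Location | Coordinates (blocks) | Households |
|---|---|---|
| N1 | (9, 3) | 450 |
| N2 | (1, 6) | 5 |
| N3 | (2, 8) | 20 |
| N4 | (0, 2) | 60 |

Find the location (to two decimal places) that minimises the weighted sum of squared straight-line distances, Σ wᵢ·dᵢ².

(7.65, 3.10)

The minimiser of Σwᵢ‖p−pᵢ‖² is the weighted centroid p* = (Σwᵢpᵢ)/(Σwᵢ).
Σwᵢ = 535.
Σwᵢxᵢ = 450·9 + 5·1 + 20·2 + 60·0 = 4095.
Σwᵢyᵢ = 450·3 + 5·6 + 20·8 + 60·2 = 1660.
x* = 4095/535 = 7.65, y* = 1660/535 = 3.10.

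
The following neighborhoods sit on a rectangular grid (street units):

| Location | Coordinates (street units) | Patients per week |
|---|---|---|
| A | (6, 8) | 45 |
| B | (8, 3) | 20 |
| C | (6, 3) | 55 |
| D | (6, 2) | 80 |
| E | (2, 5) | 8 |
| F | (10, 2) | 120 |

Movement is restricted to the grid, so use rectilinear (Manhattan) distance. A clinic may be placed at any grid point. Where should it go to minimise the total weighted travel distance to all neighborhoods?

(6, 2)

Manhattan distance separates: Σwᵢ(|x−xᵢ|+|y−yᵢ|) = Σwᵢ|x−xᵢ| + Σwᵢ|y−yᵢ|, so x and y are optimised independently as 1-D weighted medians.
Total weight W = 328; half = 164.
x-coordinate, sorted with cumulative weight:
  x=2 (E, w=8) cum 8
  x=6 (A, w=45) cum 53
  x=6 (C, w=55) cum 108
  x=6 (D, w=80) cum 188  ← median
  x=8 (B, w=20) cum 208
  x=10 (F, w=120) cum 328
⇒ x* = 6
y-coordinate, sorted with cumulative weight:
  y=2 (D, w=80) cum 80
  y=2 (F, w=120) cum 200  ← median
  y=3 (B, w=20) cum 220
  y=3 (C, w=55) cum 275
  y=5 (E, w=8) cum 283
  y=8 (A, w=45) cum 328
⇒ y* = 2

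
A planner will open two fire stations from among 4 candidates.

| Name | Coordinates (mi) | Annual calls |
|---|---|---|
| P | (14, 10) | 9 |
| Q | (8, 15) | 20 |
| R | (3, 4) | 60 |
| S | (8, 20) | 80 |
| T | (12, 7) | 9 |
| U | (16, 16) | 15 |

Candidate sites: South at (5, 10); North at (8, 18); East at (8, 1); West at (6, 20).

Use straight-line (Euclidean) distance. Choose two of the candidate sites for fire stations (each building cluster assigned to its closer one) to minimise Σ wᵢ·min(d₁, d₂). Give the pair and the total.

Evaluate every pair (each demand assigned to the nearer of the two):
  {North, East}: total = 848.5
  {South, North}: total = 872.7
  {East, West}: total = 941.4
  {South, West}: total = 958.3
  {North, West}: total = 1431.0
  {South, East}: total = 1635.6
Best pair: {North, East} with total 848.5.

{North, East}, total 848.5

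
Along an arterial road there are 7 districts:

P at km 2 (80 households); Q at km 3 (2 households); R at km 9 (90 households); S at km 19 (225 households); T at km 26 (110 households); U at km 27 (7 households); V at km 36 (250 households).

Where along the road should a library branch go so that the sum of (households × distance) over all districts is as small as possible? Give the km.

For a sum of weighted absolute distances on a line, the optimum is the weighted median (not the mean). Total weight W = 764; half-weight = 382.
Sort by position and accumulate weight:
  km 2 (P, w=80) → cum 80
  km 3 (Q, w=2) → cum 82
  km 9 (R, w=90) → cum 172
  km 19 (S, w=225) → cum 397  ≥ 382 → median here
  km 26 (T, w=110) → cum 507
  km 27 (U, w=7) → cum 514
  km 36 (V, w=250) → cum 764
Optimal location: km 19.

x = 19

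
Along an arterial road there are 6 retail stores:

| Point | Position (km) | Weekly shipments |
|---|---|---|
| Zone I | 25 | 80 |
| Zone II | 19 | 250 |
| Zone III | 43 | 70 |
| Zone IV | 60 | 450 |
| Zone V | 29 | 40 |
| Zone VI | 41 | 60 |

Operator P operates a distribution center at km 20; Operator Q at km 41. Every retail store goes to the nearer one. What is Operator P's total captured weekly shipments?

The indifferent point is the midpoint (20+41)/2 = 30.5; retail stores left of it (closer to Operator P at 20) go to Operator P, those right go to Operator Q.
  Zone II at 19 (w=250) → Operator P
  Zone I at 25 (w=80) → Operator P
  Zone V at 29 (w=40) → Operator P
  Zone VI at 41 (w=60) → Operator Q
  Zone III at 43 (w=70) → Operator Q
  Zone IV at 60 (w=450) → Operator Q
Operator P captures 370; Operator Q captures 580.

370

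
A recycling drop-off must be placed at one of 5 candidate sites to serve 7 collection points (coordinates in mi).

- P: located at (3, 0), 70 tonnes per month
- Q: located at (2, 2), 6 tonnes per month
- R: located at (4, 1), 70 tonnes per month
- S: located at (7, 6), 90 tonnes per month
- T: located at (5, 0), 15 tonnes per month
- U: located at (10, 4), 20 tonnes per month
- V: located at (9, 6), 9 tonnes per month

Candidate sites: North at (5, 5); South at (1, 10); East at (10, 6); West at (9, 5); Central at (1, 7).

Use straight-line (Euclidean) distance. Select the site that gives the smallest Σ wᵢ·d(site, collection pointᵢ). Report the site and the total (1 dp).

North, total 1106.4 mi

Total weighted distance at each candidate:
  North (5, 5): total = 1106.4
  South (1, 10): total = 2533.7
  East (10, 6): total = 1681.9
  West (9, 5): total = 1375.2
  Central (1, 7): total = 1940.5
Minimum is at North with total 1106.4 mi.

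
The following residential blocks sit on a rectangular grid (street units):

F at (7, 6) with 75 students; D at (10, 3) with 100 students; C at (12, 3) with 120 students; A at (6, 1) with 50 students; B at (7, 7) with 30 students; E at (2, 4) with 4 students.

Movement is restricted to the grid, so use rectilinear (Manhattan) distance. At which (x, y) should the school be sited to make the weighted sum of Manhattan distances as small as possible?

Manhattan distance separates: Σwᵢ(|x−xᵢ|+|y−yᵢ|) = Σwᵢ|x−xᵢ| + Σwᵢ|y−yᵢ|, so x and y are optimised independently as 1-D weighted medians.
Total weight W = 379; half = 189.5.
x-coordinate, sorted with cumulative weight:
  x=2 (E, w=4) cum 4
  x=6 (A, w=50) cum 54
  x=7 (F, w=75) cum 129
  x=7 (B, w=30) cum 159
  x=10 (D, w=100) cum 259  ← median
  x=12 (C, w=120) cum 379
⇒ x* = 10
y-coordinate, sorted with cumulative weight:
  y=1 (A, w=50) cum 50
  y=3 (D, w=100) cum 150
  y=3 (C, w=120) cum 270  ← median
  y=4 (E, w=4) cum 274
  y=6 (F, w=75) cum 349
  y=7 (B, w=30) cum 379
⇒ y* = 3

(10, 3)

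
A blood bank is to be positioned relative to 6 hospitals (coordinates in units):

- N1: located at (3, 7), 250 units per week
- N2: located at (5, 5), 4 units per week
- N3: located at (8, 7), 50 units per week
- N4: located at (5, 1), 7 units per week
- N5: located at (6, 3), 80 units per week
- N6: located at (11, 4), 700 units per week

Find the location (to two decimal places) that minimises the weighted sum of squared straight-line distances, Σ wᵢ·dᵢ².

(8.60, 4.74)

The minimiser of Σwᵢ‖p−pᵢ‖² is the weighted centroid p* = (Σwᵢpᵢ)/(Σwᵢ).
Σwᵢ = 1091.
Σwᵢxᵢ = 250·3 + 4·5 + 50·8 + 7·5 + 80·6 + 700·11 = 9385.
Σwᵢyᵢ = 250·7 + 4·5 + 50·7 + 7·1 + 80·3 + 700·4 = 5167.
x* = 9385/1091 = 8.60, y* = 5167/1091 = 4.74.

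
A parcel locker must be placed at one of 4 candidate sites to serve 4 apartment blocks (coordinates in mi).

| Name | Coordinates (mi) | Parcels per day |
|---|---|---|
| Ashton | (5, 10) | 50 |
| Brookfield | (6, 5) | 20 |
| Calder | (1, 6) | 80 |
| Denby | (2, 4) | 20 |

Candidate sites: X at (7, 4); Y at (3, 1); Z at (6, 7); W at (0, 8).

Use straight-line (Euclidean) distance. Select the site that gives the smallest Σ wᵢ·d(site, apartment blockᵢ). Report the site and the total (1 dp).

Total weighted distance at each candidate:
  X (7, 4): total = 950.5
  Y (3, 1): total = 1055.0
  Z (6, 7): total = 706.0
  W (0, 8): total = 671.8
Minimum is at W with total 671.8 mi.

W, total 671.8 mi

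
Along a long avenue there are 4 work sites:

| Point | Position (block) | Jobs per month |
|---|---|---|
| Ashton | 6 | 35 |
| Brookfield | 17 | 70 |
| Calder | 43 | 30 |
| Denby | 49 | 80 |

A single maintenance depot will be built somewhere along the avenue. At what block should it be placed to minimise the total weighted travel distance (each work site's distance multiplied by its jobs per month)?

For a sum of weighted absolute distances on a line, the optimum is the weighted median (not the mean). Total weight W = 215; half-weight = 107.5.
Sort by position and accumulate weight:
  block 6 (Ashton, w=35) → cum 35
  block 17 (Brookfield, w=70) → cum 105
  block 43 (Calder, w=30) → cum 135  ≥ 107.5 → median here
  block 49 (Denby, w=80) → cum 215
Optimal location: block 43.

x = 43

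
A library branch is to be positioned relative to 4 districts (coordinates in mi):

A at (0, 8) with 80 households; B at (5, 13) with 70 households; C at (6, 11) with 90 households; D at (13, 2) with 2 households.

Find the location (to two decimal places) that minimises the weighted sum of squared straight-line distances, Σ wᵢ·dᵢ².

The minimiser of Σwᵢ‖p−pᵢ‖² is the weighted centroid p* = (Σwᵢpᵢ)/(Σwᵢ).
Σwᵢ = 242.
Σwᵢxᵢ = 80·0 + 70·5 + 90·6 + 2·13 = 916.
Σwᵢyᵢ = 80·8 + 70·13 + 90·11 + 2·2 = 2544.
x* = 916/242 = 3.79, y* = 2544/242 = 10.51.

(3.79, 10.51)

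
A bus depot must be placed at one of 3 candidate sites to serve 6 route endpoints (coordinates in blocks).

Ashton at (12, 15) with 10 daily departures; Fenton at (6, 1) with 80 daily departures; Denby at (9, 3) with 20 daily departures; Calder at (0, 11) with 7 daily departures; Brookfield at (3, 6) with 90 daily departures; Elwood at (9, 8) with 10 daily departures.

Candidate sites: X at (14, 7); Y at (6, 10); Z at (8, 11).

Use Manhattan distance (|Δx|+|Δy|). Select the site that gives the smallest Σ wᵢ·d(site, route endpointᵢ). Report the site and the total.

Y, total 1759 blocks

Total weighted distance at each candidate:
  X (14, 7): total = 2666
  Y (6, 10): total = 1759
  Z (8, 11): total = 2216
Minimum is at Y with total 1759 blocks.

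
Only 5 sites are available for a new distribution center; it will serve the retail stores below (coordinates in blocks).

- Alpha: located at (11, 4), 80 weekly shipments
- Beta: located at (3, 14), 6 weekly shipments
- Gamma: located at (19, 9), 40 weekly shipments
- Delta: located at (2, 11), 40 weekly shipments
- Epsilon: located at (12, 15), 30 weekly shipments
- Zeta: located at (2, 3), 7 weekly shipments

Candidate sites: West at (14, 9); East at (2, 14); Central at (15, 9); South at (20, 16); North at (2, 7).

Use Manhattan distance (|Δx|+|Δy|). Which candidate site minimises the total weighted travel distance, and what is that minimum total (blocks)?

Total weighted distance at each candidate:
  West (14, 9): total = 1862
  East (2, 14): total = 2933
  Central (15, 9): total = 1985
  South (20, 16): total = 3521
  North (2, 7): total = 2496
Minimum is at West with total 1862 blocks.

West, total 1862 blocks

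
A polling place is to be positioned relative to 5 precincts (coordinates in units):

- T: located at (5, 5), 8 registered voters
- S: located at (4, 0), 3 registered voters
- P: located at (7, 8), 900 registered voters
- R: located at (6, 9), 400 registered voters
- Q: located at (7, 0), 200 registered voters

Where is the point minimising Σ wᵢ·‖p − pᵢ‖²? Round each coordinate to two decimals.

(6.72, 7.17)

The minimiser of Σwᵢ‖p−pᵢ‖² is the weighted centroid p* = (Σwᵢpᵢ)/(Σwᵢ).
Σwᵢ = 1511.
Σwᵢxᵢ = 8·5 + 3·4 + 900·7 + 400·6 + 200·7 = 10152.
Σwᵢyᵢ = 8·5 + 3·0 + 900·8 + 400·9 + 200·0 = 10840.
x* = 10152/1511 = 6.72, y* = 10840/1511 = 7.17.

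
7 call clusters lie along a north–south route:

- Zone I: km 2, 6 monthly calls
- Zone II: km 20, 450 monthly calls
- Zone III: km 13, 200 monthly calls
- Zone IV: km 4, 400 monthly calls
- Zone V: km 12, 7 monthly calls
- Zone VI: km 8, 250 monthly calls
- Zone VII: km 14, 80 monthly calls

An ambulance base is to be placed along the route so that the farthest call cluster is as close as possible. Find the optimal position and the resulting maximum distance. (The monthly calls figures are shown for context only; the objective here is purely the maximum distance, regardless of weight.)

The 1-center on a line is the midpoint of the two extreme points: leftmost at 2, rightmost at 20.
Optimal location = (2 + 20)/2 = 11; maximum distance = (20 − 2)/2 = 9.

location 11, max distance 9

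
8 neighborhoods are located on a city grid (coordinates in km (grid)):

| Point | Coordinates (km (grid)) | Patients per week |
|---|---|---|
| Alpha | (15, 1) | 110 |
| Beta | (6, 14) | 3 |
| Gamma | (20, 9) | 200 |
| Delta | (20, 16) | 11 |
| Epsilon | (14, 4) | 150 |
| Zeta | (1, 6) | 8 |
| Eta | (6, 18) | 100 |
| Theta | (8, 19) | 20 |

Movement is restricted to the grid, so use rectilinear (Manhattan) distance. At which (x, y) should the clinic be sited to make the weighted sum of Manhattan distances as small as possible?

Manhattan distance separates: Σwᵢ(|x−xᵢ|+|y−yᵢ|) = Σwᵢ|x−xᵢ| + Σwᵢ|y−yᵢ|, so x and y are optimised independently as 1-D weighted medians.
Total weight W = 602; half = 301.
x-coordinate, sorted with cumulative weight:
  x=1 (Zeta, w=8) cum 8
  x=6 (Beta, w=3) cum 11
  x=6 (Eta, w=100) cum 111
  x=8 (Theta, w=20) cum 131
  x=14 (Epsilon, w=150) cum 281
  x=15 (Alpha, w=110) cum 391  ← median
  x=20 (Gamma, w=200) cum 591
  x=20 (Delta, w=11) cum 602
⇒ x* = 15
y-coordinate, sorted with cumulative weight:
  y=1 (Alpha, w=110) cum 110
  y=4 (Epsilon, w=150) cum 260
  y=6 (Zeta, w=8) cum 268
  y=9 (Gamma, w=200) cum 468  ← median
  y=14 (Beta, w=3) cum 471
  y=16 (Delta, w=11) cum 482
  y=18 (Eta, w=100) cum 582
  y=19 (Theta, w=20) cum 602
⇒ y* = 9

(15, 9)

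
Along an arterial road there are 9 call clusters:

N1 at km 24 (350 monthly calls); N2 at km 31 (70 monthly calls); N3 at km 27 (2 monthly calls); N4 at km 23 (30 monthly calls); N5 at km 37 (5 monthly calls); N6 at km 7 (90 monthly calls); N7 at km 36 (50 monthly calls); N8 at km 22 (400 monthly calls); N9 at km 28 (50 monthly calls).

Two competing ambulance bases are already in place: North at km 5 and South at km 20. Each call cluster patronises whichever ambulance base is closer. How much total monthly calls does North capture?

90

The indifferent point is the midpoint (5+20)/2 = 12.5; call clusters left of it (closer to North at 5) go to North, those right go to South.
  N6 at 7 (w=90) → North
  N8 at 22 (w=400) → South
  N4 at 23 (w=30) → South
  N1 at 24 (w=350) → South
  N3 at 27 (w=2) → South
  N9 at 28 (w=50) → South
  N2 at 31 (w=70) → South
  N7 at 36 (w=50) → South
  N5 at 37 (w=5) → South
North captures 90; South captures 957.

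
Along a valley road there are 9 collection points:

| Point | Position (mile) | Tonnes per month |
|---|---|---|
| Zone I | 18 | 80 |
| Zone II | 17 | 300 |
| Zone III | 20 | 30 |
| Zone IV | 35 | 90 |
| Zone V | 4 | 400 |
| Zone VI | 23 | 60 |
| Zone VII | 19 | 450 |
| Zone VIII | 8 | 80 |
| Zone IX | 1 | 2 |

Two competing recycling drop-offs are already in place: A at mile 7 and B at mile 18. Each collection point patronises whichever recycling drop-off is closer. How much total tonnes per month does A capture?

The indifferent point is the midpoint (7+18)/2 = 12.5; collection points left of it (closer to A at 7) go to A, those right go to B.
  Zone IX at 1 (w=2) → A
  Zone V at 4 (w=400) → A
  Zone VIII at 8 (w=80) → A
  Zone II at 17 (w=300) → B
  Zone I at 18 (w=80) → B
  Zone VII at 19 (w=450) → B
  Zone III at 20 (w=30) → B
  Zone VI at 23 (w=60) → B
  Zone IV at 35 (w=90) → B
A captures 482; B captures 1010.

482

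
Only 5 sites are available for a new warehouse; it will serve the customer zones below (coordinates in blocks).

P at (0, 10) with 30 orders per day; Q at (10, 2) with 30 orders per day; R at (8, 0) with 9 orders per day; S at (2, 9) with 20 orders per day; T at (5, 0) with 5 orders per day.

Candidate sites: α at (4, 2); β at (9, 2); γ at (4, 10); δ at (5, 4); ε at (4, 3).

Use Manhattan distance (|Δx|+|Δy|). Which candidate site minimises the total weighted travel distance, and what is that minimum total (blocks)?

Total weighted distance at each candidate:
  α (4, 2): total = 789
  β (9, 2): total = 877
  γ (4, 10): total = 781
  δ (5, 4): total = 783
  ε (4, 3): total = 783
Minimum is at γ with total 781 blocks.

γ, total 781 blocks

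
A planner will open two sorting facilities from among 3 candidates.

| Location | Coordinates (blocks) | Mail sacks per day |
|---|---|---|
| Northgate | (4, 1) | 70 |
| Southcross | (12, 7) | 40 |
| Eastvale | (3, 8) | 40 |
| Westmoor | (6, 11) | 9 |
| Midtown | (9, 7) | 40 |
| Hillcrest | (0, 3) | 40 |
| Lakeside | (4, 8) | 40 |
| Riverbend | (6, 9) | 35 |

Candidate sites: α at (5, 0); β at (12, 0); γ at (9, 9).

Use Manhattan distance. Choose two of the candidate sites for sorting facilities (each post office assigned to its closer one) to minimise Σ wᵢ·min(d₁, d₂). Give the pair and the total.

Evaluate every pair (each demand assigned to the nearer of the two):
  {α, γ}: total = 1410
  {β, γ}: total = 2180
  {α, β}: total = 2358
Best pair: {α, γ} with total 1410.

{α, γ}, total 1410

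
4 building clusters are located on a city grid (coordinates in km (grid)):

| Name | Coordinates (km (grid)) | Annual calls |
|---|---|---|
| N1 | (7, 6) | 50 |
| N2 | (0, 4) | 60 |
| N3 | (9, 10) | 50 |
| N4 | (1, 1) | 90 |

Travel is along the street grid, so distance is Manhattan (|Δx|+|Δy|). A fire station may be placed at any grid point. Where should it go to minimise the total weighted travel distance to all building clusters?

(1, 4)

Manhattan distance separates: Σwᵢ(|x−xᵢ|+|y−yᵢ|) = Σwᵢ|x−xᵢ| + Σwᵢ|y−yᵢ|, so x and y are optimised independently as 1-D weighted medians.
Total weight W = 250; half = 125.
x-coordinate, sorted with cumulative weight:
  x=0 (N2, w=60) cum 60
  x=1 (N4, w=90) cum 150  ← median
  x=7 (N1, w=50) cum 200
  x=9 (N3, w=50) cum 250
⇒ x* = 1
y-coordinate, sorted with cumulative weight:
  y=1 (N4, w=90) cum 90
  y=4 (N2, w=60) cum 150  ← median
  y=6 (N1, w=50) cum 200
  y=10 (N3, w=50) cum 250
⇒ y* = 4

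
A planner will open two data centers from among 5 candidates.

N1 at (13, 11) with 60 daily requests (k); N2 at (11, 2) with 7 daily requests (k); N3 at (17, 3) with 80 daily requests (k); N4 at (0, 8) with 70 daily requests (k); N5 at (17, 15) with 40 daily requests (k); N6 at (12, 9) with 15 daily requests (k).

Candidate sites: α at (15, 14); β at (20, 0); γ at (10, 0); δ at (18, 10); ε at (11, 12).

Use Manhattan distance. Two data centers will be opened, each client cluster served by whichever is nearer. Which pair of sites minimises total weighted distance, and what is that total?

{β, ε}, total 2200

Evaluate every pair (each demand assigned to the nearer of the two):
  {β, ε}: total = 2200
  {δ, ε}: total = 2240
  {γ, ε}: total = 2471
  {α, ε}: total = 2520
  {α, β}: total = 2567
  {α, γ}: total = 2621
  {γ, δ}: total = 2626
  {β, δ}: total = 2662
  {α, δ}: total = 2670
  {β, γ}: total = 3486
Best pair: {β, ε} with total 2200.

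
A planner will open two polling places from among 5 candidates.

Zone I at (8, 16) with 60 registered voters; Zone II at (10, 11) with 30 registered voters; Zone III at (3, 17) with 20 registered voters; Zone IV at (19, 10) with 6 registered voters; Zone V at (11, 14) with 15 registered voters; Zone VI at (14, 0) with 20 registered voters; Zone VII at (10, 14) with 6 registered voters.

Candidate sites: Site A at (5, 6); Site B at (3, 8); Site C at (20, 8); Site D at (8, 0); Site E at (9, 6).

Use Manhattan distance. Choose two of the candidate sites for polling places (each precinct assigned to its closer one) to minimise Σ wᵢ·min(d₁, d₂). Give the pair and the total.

Evaluate every pair (each demand assigned to the nearer of the two):
  {Site B, Site E}: total = 1528
  {Site D, Site E}: total = 1588
  {Site A, Site E}: total = 1608
  {Site C, Site E}: total = 1622
  {Site B, Site D}: total = 1776
  {Site B, Site C}: total = 1846
  {Site A, Site D}: total = 1856
  {Site A, Site C}: total = 1926
  {Site A, Site B}: total = 1956
  {Site C, Site D}: total = 2249
Best pair: {Site B, Site E} with total 1528.

{Site B, Site E}, total 1528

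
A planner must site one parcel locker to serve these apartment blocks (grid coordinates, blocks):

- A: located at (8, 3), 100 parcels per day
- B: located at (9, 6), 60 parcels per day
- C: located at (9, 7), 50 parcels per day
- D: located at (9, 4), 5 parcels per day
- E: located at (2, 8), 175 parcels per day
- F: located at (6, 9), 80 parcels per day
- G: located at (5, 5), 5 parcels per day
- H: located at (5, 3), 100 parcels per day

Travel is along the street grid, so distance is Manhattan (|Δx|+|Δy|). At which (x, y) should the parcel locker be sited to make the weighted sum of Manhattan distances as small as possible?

Manhattan distance separates: Σwᵢ(|x−xᵢ|+|y−yᵢ|) = Σwᵢ|x−xᵢ| + Σwᵢ|y−yᵢ|, so x and y are optimised independently as 1-D weighted medians.
Total weight W = 575; half = 287.5.
x-coordinate, sorted with cumulative weight:
  x=2 (E, w=175) cum 175
  x=5 (G, w=5) cum 180
  x=5 (H, w=100) cum 280
  x=6 (F, w=80) cum 360  ← median
  x=8 (A, w=100) cum 460
  x=9 (B, w=60) cum 520
  x=9 (C, w=50) cum 570
  x=9 (D, w=5) cum 575
⇒ x* = 6
y-coordinate, sorted with cumulative weight:
  y=3 (A, w=100) cum 100
  y=3 (H, w=100) cum 200
  y=4 (D, w=5) cum 205
  y=5 (G, w=5) cum 210
  y=6 (B, w=60) cum 270
  y=7 (C, w=50) cum 320  ← median
  y=8 (E, w=175) cum 495
  y=9 (F, w=80) cum 575
⇒ y* = 7

(6, 7)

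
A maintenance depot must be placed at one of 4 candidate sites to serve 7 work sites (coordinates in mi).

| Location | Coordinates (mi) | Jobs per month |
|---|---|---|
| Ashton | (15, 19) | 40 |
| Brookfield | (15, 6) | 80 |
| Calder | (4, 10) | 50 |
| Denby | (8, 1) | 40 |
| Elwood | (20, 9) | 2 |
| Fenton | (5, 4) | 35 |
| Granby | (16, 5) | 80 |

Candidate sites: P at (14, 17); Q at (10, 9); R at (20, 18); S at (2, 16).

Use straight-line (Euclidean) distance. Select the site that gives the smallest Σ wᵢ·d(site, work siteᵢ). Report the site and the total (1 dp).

Total weighted distance at each candidate:
  P (14, 17): total = 3813.6
  Q (10, 9): total = 2392.1
  R (20, 18): total = 4795.0
  S (2, 16): total = 4704.1
Minimum is at Q with total 2392.1 mi.

Q, total 2392.1 mi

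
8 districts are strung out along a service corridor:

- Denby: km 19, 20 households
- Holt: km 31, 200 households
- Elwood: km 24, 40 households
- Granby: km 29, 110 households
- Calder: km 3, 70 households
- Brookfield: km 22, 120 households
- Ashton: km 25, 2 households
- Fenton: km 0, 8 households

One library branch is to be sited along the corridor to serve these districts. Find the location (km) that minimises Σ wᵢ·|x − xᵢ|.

x = 29

For a sum of weighted absolute distances on a line, the optimum is the weighted median (not the mean). Total weight W = 570; half-weight = 285.
Sort by position and accumulate weight:
  km 0 (Fenton, w=8) → cum 8
  km 3 (Calder, w=70) → cum 78
  km 19 (Denby, w=20) → cum 98
  km 22 (Brookfield, w=120) → cum 218
  km 24 (Elwood, w=40) → cum 258
  km 25 (Ashton, w=2) → cum 260
  km 29 (Granby, w=110) → cum 370  ≥ 285 → median here
  km 31 (Holt, w=200) → cum 570
Optimal location: km 29.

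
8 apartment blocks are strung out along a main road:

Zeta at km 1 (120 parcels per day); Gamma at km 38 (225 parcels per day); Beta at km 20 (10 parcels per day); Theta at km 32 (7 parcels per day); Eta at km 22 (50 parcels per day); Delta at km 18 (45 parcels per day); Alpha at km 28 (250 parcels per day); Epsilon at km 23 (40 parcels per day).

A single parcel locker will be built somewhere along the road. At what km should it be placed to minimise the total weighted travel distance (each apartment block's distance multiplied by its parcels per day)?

x = 28

For a sum of weighted absolute distances on a line, the optimum is the weighted median (not the mean). Total weight W = 747; half-weight = 373.5.
Sort by position and accumulate weight:
  km 1 (Zeta, w=120) → cum 120
  km 18 (Delta, w=45) → cum 165
  km 20 (Beta, w=10) → cum 175
  km 22 (Eta, w=50) → cum 225
  km 23 (Epsilon, w=40) → cum 265
  km 28 (Alpha, w=250) → cum 515  ≥ 373.5 → median here
  km 32 (Theta, w=7) → cum 522
  km 38 (Gamma, w=225) → cum 747
Optimal location: km 28.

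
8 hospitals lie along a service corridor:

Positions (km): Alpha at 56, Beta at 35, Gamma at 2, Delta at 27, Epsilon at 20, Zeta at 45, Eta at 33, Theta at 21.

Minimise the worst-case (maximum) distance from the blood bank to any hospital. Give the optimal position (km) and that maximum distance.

The 1-center on a line is the midpoint of the two extreme points: leftmost at 2, rightmost at 56.
Optimal location = (2 + 56)/2 = 29; maximum distance = (56 − 2)/2 = 27.

location 29, max distance 27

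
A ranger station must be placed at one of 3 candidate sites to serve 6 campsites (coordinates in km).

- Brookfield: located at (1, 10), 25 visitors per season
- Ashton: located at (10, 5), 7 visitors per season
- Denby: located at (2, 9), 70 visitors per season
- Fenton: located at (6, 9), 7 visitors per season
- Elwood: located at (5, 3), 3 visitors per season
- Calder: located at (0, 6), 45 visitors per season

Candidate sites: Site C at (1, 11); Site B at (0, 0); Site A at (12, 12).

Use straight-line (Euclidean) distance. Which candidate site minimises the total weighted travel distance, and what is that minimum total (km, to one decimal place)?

Total weighted distance at each candidate:
  Site C (1, 11): total = 551.2
  Site B (0, 0): total = 1338.1
  Site A (12, 12): total = 1746.2
Minimum is at Site C with total 551.2 km.

Site C, total 551.2 km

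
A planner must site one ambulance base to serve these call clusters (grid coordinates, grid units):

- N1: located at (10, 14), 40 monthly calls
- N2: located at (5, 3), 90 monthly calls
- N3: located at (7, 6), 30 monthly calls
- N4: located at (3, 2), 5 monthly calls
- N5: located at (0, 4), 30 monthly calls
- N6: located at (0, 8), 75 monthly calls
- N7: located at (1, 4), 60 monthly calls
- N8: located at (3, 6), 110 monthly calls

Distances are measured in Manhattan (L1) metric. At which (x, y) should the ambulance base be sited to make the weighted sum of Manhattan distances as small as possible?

(3, 6)

Manhattan distance separates: Σwᵢ(|x−xᵢ|+|y−yᵢ|) = Σwᵢ|x−xᵢ| + Σwᵢ|y−yᵢ|, so x and y are optimised independently as 1-D weighted medians.
Total weight W = 440; half = 220.
x-coordinate, sorted with cumulative weight:
  x=0 (N5, w=30) cum 30
  x=0 (N6, w=75) cum 105
  x=1 (N7, w=60) cum 165
  x=3 (N4, w=5) cum 170
  x=3 (N8, w=110) cum 280  ← median
  x=5 (N2, w=90) cum 370
  x=7 (N3, w=30) cum 400
  x=10 (N1, w=40) cum 440
⇒ x* = 3
y-coordinate, sorted with cumulative weight:
  y=2 (N4, w=5) cum 5
  y=3 (N2, w=90) cum 95
  y=4 (N5, w=30) cum 125
  y=4 (N7, w=60) cum 185
  y=6 (N3, w=30) cum 215
  y=6 (N8, w=110) cum 325  ← median
  y=8 (N6, w=75) cum 400
  y=14 (N1, w=40) cum 440
⇒ y* = 6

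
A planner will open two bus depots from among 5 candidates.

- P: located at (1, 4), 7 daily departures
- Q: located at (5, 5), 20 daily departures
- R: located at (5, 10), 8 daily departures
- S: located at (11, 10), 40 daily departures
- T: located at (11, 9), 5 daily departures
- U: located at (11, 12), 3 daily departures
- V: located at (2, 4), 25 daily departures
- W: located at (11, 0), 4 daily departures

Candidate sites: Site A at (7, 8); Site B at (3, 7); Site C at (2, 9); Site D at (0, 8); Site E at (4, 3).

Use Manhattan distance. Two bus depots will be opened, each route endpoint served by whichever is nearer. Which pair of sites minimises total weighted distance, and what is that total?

{Site A, Site E}, total 524

Evaluate every pair (each demand assigned to the nearer of the two):
  {Site A, Site E}: total = 524
  {Site A, Site B}: total = 584
  {Site A, Site C}: total = 636
  {Site A, Site D}: total = 654
  {Site C, Site E}: total = 716
  {Site B, Site E}: total = 772
  {Site B, Site C}: total = 788
  {Site B, Site D}: total = 844
  {Site D, Site E}: total = 884
  {Site C, Site D}: total = 885
Best pair: {Site A, Site E} with total 524.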